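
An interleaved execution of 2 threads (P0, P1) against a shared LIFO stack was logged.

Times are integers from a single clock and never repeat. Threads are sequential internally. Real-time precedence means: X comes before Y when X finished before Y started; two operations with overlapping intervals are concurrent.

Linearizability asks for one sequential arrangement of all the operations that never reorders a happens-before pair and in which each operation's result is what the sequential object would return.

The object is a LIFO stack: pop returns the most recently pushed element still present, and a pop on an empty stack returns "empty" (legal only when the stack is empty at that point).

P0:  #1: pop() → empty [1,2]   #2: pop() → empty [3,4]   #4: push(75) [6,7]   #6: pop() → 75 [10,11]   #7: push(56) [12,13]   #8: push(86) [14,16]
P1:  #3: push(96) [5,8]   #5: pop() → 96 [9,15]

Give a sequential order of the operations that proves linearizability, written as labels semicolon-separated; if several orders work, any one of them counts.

#1; #2; #3; #4; #6; #5; #7; #8

1. #1 pop() → empty, leaving stack <>
2. #2 pop() → empty, leaving stack <>
3. #3 push(96), leaving stack <96>
4. #4 push(75), leaving stack <96,75>
5. #6 pop() → 75, leaving stack <96>
6. #5 pop() → 96, leaving stack <>
7. #7 push(56), leaving stack <56>
8. #8 push(86), leaving stack <56,86>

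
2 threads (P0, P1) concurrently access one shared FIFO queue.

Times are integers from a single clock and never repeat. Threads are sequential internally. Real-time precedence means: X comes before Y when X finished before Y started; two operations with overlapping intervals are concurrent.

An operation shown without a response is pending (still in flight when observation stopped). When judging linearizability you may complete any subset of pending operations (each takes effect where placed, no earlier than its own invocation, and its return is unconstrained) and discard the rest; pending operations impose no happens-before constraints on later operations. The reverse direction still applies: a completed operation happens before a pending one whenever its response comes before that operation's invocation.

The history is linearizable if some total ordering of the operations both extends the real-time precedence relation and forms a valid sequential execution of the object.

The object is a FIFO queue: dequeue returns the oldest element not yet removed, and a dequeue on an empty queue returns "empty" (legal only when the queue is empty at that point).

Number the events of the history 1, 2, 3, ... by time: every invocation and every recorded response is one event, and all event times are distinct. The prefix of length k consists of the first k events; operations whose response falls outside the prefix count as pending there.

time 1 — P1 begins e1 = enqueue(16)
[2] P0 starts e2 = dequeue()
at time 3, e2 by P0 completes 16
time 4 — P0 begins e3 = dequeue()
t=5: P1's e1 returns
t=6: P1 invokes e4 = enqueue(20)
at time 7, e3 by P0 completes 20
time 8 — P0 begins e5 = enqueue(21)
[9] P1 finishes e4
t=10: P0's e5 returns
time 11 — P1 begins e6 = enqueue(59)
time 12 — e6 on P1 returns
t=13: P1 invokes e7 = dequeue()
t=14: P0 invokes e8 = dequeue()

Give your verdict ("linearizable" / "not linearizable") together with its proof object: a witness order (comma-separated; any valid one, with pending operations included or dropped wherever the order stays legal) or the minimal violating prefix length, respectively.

step 1: e1 enqueue(16) — queue <16>
step 2: e2 dequeue() → 16 — queue <>
step 3: e4 enqueue(20) — queue <20>
step 4: e3 dequeue() → 20 — queue <>
step 5: e5 enqueue(21) — queue <21>
step 6: e6 enqueue(59) — queue <21,59>

linearizable — witness: e1, e2, e4, e3, e5, e6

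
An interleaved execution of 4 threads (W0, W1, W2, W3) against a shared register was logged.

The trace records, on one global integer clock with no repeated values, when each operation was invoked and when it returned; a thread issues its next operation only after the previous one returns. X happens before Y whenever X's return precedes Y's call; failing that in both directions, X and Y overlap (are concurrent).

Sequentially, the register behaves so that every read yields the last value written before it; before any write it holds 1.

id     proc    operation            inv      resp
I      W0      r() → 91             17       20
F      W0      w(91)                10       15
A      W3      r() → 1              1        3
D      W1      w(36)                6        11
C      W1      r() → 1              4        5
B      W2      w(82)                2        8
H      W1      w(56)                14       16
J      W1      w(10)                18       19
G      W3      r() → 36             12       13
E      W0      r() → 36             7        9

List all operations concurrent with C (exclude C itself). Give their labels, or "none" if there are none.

concurrent with C ([4,5]): every op whose interval crosses 4..5
A [1,3]: before
B [2,8]: concurrent
D [6,11]: after
E [7,9]: after
F [10,15]: after
G [12,13]: after
H [14,16]: after
I [17,20]: after
J [18,19]: after

B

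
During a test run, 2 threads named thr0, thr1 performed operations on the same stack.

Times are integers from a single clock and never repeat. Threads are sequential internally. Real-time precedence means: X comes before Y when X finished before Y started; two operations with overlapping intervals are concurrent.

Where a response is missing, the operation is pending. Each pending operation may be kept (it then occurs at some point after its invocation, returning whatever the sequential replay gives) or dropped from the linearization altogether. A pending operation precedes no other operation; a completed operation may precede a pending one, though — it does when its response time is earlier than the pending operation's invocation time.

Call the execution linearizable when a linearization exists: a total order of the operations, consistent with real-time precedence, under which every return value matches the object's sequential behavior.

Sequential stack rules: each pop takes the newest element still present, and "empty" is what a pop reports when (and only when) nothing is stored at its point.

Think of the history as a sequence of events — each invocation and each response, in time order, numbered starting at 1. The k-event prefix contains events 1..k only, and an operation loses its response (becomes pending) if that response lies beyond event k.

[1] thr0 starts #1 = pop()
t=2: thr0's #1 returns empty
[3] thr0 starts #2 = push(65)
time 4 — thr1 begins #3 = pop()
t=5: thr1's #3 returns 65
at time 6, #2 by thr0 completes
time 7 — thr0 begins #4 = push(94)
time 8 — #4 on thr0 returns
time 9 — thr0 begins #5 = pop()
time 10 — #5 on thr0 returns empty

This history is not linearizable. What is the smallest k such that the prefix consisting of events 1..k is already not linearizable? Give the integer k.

one valid order for events 1..9 is #1, #2, #3, #4:
step 1: #1 pop() → empty — stack <>
step 2: #2 push(65) — stack <65>
step 3: #3 pop() → 65 — stack <>
step 4: #4 push(94) — stack <94>
at event 10 (#5's time-10 response) nothing linearizes any more
for example #1, #2, #3, #4, #5 fails at step 5: #5 pop() → empty is not legal there
for example #1, #3, #2, #4, #5 fails at step 2: #3 pop() → 65 is not legal there

10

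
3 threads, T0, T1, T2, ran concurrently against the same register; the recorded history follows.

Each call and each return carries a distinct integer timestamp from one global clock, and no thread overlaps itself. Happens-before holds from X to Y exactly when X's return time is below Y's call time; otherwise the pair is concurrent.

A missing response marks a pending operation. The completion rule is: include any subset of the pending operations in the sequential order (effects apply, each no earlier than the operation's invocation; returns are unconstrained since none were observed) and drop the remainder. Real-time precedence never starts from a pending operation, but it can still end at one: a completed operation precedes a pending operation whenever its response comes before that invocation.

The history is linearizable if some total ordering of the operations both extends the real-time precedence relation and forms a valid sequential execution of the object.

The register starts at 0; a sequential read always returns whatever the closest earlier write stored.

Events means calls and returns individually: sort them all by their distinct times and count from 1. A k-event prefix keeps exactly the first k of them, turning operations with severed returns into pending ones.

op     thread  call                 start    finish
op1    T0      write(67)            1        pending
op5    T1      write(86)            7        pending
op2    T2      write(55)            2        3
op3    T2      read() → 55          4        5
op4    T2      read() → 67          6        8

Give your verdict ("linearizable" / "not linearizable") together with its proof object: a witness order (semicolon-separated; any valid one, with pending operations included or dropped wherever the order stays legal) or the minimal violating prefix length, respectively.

linearizable — witness: op2; op3; op1; op4

1. op2 write(55), leaving value 55
2. op3 read() → 55, leaving value 55
3. op1 write(67) (pending, included), leaving value 67
4. op4 read() → 67, leaving value 67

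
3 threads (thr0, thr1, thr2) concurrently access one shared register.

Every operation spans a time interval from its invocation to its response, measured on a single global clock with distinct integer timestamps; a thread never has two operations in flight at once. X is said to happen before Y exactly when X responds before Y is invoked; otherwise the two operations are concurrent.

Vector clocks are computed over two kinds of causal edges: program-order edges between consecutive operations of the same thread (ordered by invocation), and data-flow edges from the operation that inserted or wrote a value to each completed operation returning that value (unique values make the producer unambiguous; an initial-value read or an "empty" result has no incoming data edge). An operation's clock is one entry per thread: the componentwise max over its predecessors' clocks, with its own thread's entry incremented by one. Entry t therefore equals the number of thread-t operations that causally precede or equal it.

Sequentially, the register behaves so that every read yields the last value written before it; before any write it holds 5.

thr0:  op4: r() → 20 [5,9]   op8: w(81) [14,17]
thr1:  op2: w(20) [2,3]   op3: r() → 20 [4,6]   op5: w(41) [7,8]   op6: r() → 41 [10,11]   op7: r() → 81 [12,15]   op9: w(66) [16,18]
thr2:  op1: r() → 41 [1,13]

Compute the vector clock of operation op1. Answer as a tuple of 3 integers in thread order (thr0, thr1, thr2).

(0, 3, 1)

VC(op2, invoked at 2): no causal predecessors; +1 on thr1 → (0, 1, 0)
op3, invoked 4, takes VC(op2)=(0, 1, 0) under max, adds 1 for thr1 → (0, 2, 0)
op4, invoked 5, takes VC(op2)=(0, 1, 0) under max, adds 1 for thr0 → (1, 1, 0)
op5, invoked 7, takes VC(op3)=(0, 2, 0) under max, adds 1 for thr1 → (0, 3, 0)
op8, invoked 14, takes VC(op4)=(1, 1, 0) under max, adds 1 for thr0 → (2, 1, 0)
op1, invoked 1, takes VC(op5)=(0, 3, 0) under max, adds 1 for thr2 → (0, 3, 1)
op6, invoked 10, takes VC(op5)=(0, 3, 0) under max, adds 1 for thr1 → (0, 4, 0)
op7, invoked 12, takes VC(op6)=(0, 4, 0), VC(op8)=(2, 1, 0) under max, adds 1 for thr1 → (2, 5, 0)
op9, invoked 16, takes VC(op7)=(2, 5, 0) under max, adds 1 for thr1 → (2, 6, 0)
target: VC(op1) = (0, 3, 1)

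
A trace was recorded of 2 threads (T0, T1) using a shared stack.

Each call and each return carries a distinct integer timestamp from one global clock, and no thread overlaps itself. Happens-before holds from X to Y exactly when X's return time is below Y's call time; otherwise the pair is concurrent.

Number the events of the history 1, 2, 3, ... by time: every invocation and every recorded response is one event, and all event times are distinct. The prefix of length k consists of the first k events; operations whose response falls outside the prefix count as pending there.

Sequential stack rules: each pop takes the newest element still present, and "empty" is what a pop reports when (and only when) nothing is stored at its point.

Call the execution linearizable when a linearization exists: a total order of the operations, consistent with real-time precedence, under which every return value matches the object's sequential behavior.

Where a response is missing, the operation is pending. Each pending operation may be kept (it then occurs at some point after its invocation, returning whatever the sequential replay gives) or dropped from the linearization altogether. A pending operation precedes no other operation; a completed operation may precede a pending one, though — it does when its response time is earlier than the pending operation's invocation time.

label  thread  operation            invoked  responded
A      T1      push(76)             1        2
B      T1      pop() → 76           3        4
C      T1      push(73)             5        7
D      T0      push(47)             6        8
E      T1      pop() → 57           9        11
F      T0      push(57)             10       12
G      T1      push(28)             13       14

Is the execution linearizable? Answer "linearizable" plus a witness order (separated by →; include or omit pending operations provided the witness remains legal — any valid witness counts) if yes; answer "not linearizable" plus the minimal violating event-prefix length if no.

after step 1 (A push(76)): stack <76>
after step 2 (B pop() → 76): stack <>
after step 3 (C push(73)): stack <73>
after step 4 (D push(47)): stack <73,47>
after step 5 (F push(57)): stack <73,47,57>
after step 6 (E pop() → 57): stack <73,47>
after step 7 (G push(28)): stack <73,47,28>

linearizable — witness: A → B → C → D → F → E → G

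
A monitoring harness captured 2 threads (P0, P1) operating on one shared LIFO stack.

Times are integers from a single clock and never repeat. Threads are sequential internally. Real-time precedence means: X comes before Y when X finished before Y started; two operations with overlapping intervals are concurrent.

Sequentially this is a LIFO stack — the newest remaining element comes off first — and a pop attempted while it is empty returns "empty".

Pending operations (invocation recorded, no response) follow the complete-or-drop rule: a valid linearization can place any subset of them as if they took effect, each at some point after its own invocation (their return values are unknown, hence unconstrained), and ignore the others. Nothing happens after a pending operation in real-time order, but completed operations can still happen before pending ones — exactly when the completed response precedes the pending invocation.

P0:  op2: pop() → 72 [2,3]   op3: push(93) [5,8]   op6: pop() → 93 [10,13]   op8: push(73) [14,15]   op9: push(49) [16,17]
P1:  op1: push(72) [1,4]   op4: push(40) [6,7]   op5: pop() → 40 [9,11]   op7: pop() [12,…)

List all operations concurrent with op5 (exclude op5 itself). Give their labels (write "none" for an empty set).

op6

overlap test against op5 [9,11]: concurrent iff the interval meets 9..11
op1 [1,4]: before
op2 [2,3]: before
op3 [5,8]: before
op4 [6,7]: before
op6 [10,13]: concurrent
op7 [12,…): after
op8 [14,15]: after
op9 [16,17]: after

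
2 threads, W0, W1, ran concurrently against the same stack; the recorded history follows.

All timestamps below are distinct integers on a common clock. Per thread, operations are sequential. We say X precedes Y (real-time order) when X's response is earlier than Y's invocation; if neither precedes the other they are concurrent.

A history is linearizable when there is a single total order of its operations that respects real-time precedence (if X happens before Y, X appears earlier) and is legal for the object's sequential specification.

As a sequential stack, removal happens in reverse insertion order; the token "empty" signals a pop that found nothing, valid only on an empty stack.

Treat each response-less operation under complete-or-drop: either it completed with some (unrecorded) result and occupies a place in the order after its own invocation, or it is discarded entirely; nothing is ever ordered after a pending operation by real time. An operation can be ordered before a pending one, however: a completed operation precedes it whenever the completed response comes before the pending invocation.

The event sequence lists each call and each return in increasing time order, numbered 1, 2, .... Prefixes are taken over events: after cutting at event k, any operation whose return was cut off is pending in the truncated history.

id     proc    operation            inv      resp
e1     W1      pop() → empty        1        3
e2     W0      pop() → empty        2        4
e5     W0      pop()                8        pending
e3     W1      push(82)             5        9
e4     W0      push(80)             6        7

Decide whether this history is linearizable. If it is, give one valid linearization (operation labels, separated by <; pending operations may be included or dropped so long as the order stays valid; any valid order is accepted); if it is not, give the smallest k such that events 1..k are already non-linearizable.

after step 1 (e1 pop() → empty): stack <>
after step 2 (e2 pop() → empty): stack <>
after step 3 (e3 push(82)): stack <82>
after step 4 (e4 push(80)): stack <82,80>

linearizable — witness: e1 < e2 < e3 < e4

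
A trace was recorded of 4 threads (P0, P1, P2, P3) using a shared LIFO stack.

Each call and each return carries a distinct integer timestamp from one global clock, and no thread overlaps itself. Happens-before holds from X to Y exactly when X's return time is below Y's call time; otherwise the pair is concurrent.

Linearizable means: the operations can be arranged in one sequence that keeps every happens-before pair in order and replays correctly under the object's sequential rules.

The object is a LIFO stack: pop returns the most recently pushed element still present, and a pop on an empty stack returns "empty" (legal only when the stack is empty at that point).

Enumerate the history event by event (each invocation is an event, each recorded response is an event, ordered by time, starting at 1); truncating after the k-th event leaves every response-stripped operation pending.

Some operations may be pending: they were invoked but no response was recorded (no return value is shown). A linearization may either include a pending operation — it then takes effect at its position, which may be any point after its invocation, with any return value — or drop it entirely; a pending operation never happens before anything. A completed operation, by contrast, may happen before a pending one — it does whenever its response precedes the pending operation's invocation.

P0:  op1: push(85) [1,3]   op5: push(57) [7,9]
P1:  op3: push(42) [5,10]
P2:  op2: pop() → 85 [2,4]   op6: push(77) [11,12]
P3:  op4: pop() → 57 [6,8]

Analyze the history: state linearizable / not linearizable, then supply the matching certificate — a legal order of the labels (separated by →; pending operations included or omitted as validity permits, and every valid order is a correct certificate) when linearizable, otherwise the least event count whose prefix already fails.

linearizable — witness: op1 → op2 → op3 → op5 → op4 → op6

step 1: op1 push(85) — stack <85>
step 2: op2 pop() → 85 — stack <>
step 3: op3 push(42) — stack <42>
step 4: op5 push(57) — stack <42,57>
step 5: op4 pop() → 57 — stack <42>
step 6: op6 push(77) — stack <42,77>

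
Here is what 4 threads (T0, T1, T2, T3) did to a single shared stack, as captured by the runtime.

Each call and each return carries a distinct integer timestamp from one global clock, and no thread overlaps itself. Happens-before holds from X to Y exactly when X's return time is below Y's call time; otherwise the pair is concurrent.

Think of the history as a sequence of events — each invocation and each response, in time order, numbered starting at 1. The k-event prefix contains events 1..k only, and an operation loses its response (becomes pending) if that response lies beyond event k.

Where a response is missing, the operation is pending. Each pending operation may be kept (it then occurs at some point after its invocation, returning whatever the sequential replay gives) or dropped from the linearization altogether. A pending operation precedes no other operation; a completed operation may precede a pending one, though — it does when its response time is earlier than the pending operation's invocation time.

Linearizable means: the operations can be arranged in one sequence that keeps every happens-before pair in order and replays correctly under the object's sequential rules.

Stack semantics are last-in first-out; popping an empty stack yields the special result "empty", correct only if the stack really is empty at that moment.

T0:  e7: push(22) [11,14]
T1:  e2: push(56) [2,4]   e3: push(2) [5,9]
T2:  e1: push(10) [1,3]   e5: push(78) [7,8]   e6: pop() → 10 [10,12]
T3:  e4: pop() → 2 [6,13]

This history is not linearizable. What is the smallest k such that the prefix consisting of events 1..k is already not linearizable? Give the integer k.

events 1..11 are linearizable, e.g. via e1, e2, e3, e4, e5:
after step 1 (e1 push(10)): stack <10>
after step 2 (e2 push(56)): stack <10,56>
after step 3 (e3 push(2)): stack <10,56,2>
after step 4 (e4 pop() (pending, included)): stack <10,56>
after step 5 (e5 push(78)): stack <10,56,78>
once event 12 joins (e6's response, time 12), exhaustive search finds no witness
completion choices over the 2 pending operations (e4, e7) were checked; none helps
for example e1, e2, e3, e5, e6 (pending dropped) fails at step 5: e6 pop() → 10 is not legal there
for example e1, e2, e5, e3, e6 (pending dropped) fails at step 5: e6 pop() → 10 is not legal there

12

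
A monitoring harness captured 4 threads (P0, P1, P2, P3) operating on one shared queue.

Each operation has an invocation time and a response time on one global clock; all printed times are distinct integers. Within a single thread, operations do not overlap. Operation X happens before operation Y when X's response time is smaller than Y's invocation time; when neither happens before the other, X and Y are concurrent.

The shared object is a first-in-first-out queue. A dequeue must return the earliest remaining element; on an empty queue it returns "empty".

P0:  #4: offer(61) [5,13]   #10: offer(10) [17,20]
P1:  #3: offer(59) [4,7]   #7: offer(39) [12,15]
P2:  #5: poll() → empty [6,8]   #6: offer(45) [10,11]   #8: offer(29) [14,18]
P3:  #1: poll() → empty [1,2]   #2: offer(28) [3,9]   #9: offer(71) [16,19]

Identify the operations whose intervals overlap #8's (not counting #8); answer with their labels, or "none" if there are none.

#8 runs from 14 to 18; window-overlapping ops are concurrent
#1 [1,2]: before
#2 [3,9]: before
#3 [4,7]: before
#4 [5,13]: before
#5 [6,8]: before
#6 [10,11]: before
#7 [12,15]: concurrent
#9 [16,19]: concurrent
#10 [17,20]: concurrent

#10, #7, #9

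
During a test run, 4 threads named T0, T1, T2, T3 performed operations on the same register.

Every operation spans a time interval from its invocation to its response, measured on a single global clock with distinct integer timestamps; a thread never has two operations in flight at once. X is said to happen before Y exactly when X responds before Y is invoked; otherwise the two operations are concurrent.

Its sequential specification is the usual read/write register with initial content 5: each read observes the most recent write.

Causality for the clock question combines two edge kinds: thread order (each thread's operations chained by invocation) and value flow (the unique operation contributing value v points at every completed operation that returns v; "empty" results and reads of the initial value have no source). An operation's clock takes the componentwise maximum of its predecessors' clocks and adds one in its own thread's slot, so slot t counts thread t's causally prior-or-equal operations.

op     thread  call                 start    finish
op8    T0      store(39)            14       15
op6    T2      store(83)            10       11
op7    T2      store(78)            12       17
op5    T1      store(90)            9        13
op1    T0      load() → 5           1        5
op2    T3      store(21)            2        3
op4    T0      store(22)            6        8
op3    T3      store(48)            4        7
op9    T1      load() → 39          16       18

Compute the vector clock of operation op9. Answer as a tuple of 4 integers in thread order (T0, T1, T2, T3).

VC(op2, invoked at 2): no causal predecessors; +1 on T3 → (0, 0, 0, 1)
VC(op6, invoked at 10): no causal predecessors; +1 on T2 → (0, 0, 1, 0)
VC(op5, invoked at 9): no causal predecessors; +1 on T1 → (0, 1, 0, 0)
VC(op1, invoked at 1): no causal predecessors; +1 on T0 → (1, 0, 0, 0)
from VC(op2)=(0, 0, 0, 1), op3 (invoked 4) maxes components and bumps T3 → (0, 0, 0, 2)
from VC(op6)=(0, 0, 1, 0), op7 (invoked 12) maxes components and bumps T2 → (0, 0, 2, 0)
from VC(op1)=(1, 0, 0, 0), op4 (invoked 6) maxes components and bumps T0 → (2, 0, 0, 0)
from VC(op4)=(2, 0, 0, 0), op8 (invoked 14) maxes components and bumps T0 → (3, 0, 0, 0)
from VC(op5)=(0, 1, 0, 0), VC(op8)=(3, 0, 0, 0), op9 (invoked 16) maxes components and bumps T1 → (3, 2, 0, 0)
target: VC(op9) = (3, 2, 0, 0)

(3, 2, 0, 0)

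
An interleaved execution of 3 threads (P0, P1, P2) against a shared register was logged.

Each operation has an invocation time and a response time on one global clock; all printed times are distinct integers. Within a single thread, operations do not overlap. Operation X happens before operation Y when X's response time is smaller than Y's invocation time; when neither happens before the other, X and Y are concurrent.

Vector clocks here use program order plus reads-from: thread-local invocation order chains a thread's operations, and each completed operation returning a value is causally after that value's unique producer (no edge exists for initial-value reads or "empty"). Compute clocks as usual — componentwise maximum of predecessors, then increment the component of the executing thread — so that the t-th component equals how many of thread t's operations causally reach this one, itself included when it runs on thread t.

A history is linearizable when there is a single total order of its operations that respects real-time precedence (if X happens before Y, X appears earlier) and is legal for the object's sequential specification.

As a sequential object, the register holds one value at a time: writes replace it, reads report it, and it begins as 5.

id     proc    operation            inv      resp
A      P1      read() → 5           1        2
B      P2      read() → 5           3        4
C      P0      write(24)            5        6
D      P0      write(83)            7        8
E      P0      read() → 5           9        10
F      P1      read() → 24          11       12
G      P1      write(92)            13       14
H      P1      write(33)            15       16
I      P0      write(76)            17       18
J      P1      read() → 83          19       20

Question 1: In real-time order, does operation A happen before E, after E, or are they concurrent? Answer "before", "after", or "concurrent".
Answer: before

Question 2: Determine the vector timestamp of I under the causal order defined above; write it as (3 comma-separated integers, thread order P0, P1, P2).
Answer: (4, 0, 0)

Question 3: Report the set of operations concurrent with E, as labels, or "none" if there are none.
Answer: none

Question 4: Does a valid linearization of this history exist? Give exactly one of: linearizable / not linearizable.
the violation lands at event 10, E's response at time 10: events 1..9 linearize, events 1..10 do not
the completed operations (5 total) allow one real-time order; the register replay rejects it
for example A, B, C, D, E fails at step 5: E read() → 5 is not legal there

not linearizable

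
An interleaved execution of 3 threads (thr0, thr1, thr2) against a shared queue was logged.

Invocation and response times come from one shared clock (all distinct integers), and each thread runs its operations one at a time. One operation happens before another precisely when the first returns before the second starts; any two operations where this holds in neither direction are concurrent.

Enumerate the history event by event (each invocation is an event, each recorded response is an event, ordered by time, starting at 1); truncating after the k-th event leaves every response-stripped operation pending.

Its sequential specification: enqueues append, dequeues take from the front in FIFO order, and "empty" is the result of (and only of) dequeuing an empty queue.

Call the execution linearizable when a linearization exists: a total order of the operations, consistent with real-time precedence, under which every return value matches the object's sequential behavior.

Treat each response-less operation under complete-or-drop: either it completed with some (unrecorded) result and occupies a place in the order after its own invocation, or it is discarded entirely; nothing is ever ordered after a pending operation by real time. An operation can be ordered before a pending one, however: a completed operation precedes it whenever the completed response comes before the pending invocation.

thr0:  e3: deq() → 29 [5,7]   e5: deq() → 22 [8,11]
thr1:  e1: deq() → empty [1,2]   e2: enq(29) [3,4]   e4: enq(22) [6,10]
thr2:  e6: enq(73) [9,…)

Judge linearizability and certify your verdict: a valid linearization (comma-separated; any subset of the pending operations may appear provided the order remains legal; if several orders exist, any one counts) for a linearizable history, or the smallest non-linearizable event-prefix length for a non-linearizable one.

step 1: e1 deq() → empty — queue <>
step 2: e2 enq(29) — queue <29>
step 3: e3 deq() → 29 — queue <>
step 4: e4 enq(22) — queue <22>
step 5: e5 deq() → 22 — queue <>

linearizable — witness: e1, e2, e3, e4, e5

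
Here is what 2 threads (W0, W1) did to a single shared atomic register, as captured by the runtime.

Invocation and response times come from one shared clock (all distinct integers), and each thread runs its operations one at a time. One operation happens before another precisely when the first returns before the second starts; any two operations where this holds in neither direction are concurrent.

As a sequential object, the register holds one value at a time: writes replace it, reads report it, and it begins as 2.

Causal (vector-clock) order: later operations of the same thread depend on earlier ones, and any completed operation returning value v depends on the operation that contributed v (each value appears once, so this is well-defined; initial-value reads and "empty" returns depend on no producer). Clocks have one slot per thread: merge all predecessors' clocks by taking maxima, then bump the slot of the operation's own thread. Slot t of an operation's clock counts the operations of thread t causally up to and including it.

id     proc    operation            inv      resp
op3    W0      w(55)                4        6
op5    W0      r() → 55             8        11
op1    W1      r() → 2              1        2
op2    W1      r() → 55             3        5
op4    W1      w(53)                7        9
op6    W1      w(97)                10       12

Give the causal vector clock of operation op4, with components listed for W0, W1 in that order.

(1, 3)

op1 (invocation 1): nothing precedes it; W1's component alone gives (0, 1)
op3 (invocation 4): nothing precedes it; W0's component alone gives (1, 0)
VC(op5, invoked at 8): max of VC(op3)=(1, 0), then +1 on thread W0 → (2, 0)
VC(op2, invoked at 3): max of VC(op1)=(0, 1), VC(op3)=(1, 0), then +1 on thread W1 → (1, 2)
VC(op4, invoked at 7): max of VC(op2)=(1, 2), then +1 on thread W1 → (1, 3)
VC(op6, invoked at 10): max of VC(op4)=(1, 3), then +1 on thread W1 → (1, 4)
target: VC(op4) = (1, 3)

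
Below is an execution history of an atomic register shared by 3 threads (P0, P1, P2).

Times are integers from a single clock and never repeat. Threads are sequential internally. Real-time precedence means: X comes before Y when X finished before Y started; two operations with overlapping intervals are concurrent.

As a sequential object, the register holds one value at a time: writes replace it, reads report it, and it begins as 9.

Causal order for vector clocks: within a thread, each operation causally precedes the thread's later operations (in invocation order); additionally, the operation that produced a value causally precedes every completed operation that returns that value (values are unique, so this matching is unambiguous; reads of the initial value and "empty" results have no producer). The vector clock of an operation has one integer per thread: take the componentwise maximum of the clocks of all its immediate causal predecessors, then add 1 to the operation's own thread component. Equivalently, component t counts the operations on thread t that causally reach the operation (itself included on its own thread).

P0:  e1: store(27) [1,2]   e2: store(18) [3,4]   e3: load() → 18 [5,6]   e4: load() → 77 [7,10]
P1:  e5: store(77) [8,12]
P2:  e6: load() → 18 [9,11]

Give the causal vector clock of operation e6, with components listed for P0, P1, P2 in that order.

(2, 0, 1)

e5 (invocation 8): nothing precedes it; P1's component alone gives (0, 1, 0)
e1 (invocation 1): nothing precedes it; P0's component alone gives (1, 0, 0)
merge at e2 (invoked 3): VC(e1)=(1, 0, 0), own-thread bump on P0 → (2, 0, 0)
merge at e6 (invoked 9): VC(e2)=(2, 0, 0), own-thread bump on P2 → (2, 0, 1)
merge at e3 (invoked 5): VC(e2)=(2, 0, 0), own-thread bump on P0 → (3, 0, 0)
merge at e4 (invoked 7): VC(e3)=(3, 0, 0), VC(e5)=(0, 1, 0), own-thread bump on P0 → (4, 1, 0)
target: VC(e6) = (2, 0, 1)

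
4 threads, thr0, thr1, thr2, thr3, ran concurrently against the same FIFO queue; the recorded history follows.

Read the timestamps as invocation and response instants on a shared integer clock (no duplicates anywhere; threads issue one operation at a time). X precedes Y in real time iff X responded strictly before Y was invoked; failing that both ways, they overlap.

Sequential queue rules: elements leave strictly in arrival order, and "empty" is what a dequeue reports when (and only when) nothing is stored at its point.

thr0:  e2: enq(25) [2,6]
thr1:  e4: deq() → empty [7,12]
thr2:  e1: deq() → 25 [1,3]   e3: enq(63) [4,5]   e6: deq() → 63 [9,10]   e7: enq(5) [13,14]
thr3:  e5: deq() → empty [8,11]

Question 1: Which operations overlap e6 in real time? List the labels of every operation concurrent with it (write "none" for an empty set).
overlap test against e6 [9,10]: concurrent iff the interval meets 9..10
e1 [1,3]: before
e2 [2,6]: before
e3 [4,5]: before
e4 [7,12]: concurrent
e5 [8,11]: concurrent
e7 [13,14]: after

e4, e5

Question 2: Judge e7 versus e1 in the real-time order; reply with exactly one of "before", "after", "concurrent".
e7 spans [13,14], e1 spans [1,3]
resp(e1)=3 < inv(e7)=13

after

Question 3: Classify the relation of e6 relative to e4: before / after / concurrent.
e6 spans [9,10], e4 spans [7,12]
the intervals overlap in both directions

concurrent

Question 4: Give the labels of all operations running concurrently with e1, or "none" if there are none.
concurrent with e1 ([1,3]): every op whose interval crosses 1..3
e2 [2,6]: concurrent
e3 [4,5]: after
e4 [7,12]: after
e5 [8,11]: after
e6 [9,10]: after
e7 [13,14]: after

e2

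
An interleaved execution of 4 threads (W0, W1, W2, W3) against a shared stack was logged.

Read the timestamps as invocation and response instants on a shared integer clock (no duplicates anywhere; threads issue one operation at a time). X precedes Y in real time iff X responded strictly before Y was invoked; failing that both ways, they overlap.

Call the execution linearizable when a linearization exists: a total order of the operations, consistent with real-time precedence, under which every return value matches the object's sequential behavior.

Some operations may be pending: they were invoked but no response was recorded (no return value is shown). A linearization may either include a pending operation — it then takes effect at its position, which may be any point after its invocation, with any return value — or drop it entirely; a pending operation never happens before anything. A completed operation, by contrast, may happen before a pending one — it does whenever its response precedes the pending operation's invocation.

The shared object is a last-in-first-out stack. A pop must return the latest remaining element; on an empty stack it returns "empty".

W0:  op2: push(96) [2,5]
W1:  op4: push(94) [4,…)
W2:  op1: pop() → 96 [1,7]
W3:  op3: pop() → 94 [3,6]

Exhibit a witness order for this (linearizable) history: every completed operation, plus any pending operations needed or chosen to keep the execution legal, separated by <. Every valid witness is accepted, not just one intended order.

step 1: op2 push(96) — stack <96>
step 2: op1 pop() → 96 — stack <>
step 3: op4 push(94) (pending, included) — stack <94>
step 4: op3 pop() → 94 — stack <>

op2 < op1 < op4 < op3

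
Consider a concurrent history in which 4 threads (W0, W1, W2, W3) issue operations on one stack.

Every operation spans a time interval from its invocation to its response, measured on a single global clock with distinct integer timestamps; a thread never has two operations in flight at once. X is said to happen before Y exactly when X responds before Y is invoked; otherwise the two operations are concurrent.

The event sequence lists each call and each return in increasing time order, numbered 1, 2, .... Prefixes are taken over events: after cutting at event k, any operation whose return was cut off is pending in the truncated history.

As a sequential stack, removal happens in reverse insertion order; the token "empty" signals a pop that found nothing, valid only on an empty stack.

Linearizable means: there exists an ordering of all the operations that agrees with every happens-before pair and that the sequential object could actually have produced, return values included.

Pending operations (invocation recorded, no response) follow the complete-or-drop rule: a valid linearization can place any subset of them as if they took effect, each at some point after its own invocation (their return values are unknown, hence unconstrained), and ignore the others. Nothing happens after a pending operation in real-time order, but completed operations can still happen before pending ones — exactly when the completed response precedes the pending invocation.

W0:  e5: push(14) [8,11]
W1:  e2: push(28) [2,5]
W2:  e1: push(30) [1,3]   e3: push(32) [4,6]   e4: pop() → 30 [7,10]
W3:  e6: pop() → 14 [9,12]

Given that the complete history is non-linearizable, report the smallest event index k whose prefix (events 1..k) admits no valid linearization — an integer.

one valid order for events 1..11 is e2, e1, e3, e6, e4, e5:
after step 1 (e2 push(28)): stack <28>
after step 2 (e1 push(30)): stack <28,30>
after step 3 (e3 push(32)): stack <28,30,32>
after step 4 (e6 pop() (pending, included)): stack <28,30>
after step 5 (e4 pop() → 30): stack <28>
after step 6 (e5 push(14)): stack <28,14>
event 12 — e6's response, time 12 — after it, nothing linearizes
sample order e1, e2, e3, e4, e5, e6 stalls at step 4 — e4 pop() → 30 has no legal effect
sample order e1, e2, e3, e4, e6, e5 stalls at step 4 — e4 pop() → 30 has no legal effect

12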